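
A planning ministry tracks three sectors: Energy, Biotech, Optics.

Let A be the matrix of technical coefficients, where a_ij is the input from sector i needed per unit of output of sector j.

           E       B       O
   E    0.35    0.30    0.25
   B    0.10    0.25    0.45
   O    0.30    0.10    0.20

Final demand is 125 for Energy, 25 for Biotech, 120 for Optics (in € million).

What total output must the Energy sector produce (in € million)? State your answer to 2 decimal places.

I − A =
  [   0.65    -0.30    -0.25]
  [  -0.10     0.75    -0.45]
  [  -0.30    -0.10     0.80]
Cofactors of I−A, C_ij = (−1)^(i+j)·(minor ij) (rows/columns in the sector order above):
  C_11 = (0.75)(0.80) − (-0.45)(-0.10) = 0.5550
  C_12 = −[(-0.10)(0.80) − (-0.45)(-0.30)] = 0.2150
  C_13 = (-0.10)(-0.10) − (0.75)(-0.30) = 0.2350
  C_21 = −[(-0.30)(0.80) − (-0.25)(-0.10)] = 0.2650
  C_22 = (0.65)(0.80) − (-0.25)(-0.30) = 0.4450
  C_23 = −[(0.65)(-0.10) − (-0.30)(-0.30)] = 0.1550
  C_31 = (-0.30)(-0.45) − (-0.25)(0.75) = 0.3225
  C_32 = −[(0.65)(-0.45) − (-0.25)(-0.10)] = 0.3175
  C_33 = (0.65)(0.75) − (-0.30)(-0.10) = 0.4575
det(I−A) = Σ_j (I−A)_1j·C_1j = (0.65)(0.5550) + (-0.30)(0.2150) + (-0.25)(0.2350) = 0.2375
adj(I−A) = Cᵀ =
  [ 0.5550   0.2650   0.3225]
  [ 0.2150   0.4450   0.3175]
  [ 0.2350   0.1550   0.4575]
(I − A)⁻¹ = adj(I−A) / det(I−A) ≈
  [   2.3368     1.1158     1.3579]
  [   0.9053     1.8737     1.3368]
  [   0.9895     0.6526     1.9263]
x = (I − A)⁻¹ d = adj(I−A)·d / det(I−A), with det(I−A) = 0.2375:
  x_E = (0.5550·125 + 0.2650·25 + 0.3225·120) / 0.2375 = 114.70 / 0.2375 ≈ 482.95
  x_B = (0.2150·125 + 0.4450·25 + 0.3175·120) / 0.2375 = 76.10 / 0.2375 ≈ 320.42
  x_O = (0.2350·125 + 0.1550·25 + 0.4575·120) / 0.2375 = 88.15 / 0.2375 ≈ 371.16

x_E = 482.95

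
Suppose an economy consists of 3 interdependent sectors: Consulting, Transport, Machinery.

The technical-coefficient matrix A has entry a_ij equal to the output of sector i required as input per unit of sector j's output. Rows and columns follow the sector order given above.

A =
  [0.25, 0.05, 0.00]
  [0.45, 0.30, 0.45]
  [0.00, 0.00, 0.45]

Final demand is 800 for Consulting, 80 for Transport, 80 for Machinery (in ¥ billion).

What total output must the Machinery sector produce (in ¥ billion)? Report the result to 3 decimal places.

I − A =
  [   0.75    -0.05     0.00]
  [  -0.45     0.70    -0.45]
  [   0.00     0.00     0.55]
Cofactors of I−A, C_ij = (−1)^(i+j)·(minor ij) (rows/columns in the sector order above):
  C_11 = (0.70)(0.55) − (-0.45)(0.00) = 0.3850
  C_12 = −[(-0.45)(0.55) − (-0.45)(0.00)] = 0.2475
  C_13 = (-0.45)(0.00) − (0.70)(0.00) = 0.0000
  C_21 = −[(-0.05)(0.55) − (0.00)(0.00)] = 0.0275
  C_22 = (0.75)(0.55) − (0.00)(0.00) = 0.4125
  C_23 = −[(0.75)(0.00) − (-0.05)(0.00)] = 0.0000
  C_31 = (-0.05)(-0.45) − (0.00)(0.70) = 0.0225
  C_32 = −[(0.75)(-0.45) − (0.00)(-0.45)] = 0.3375
  C_33 = (0.75)(0.70) − (-0.05)(-0.45) = 0.5025
det(I−A) = Σ_j (I−A)_1j·C_1j = (0.75)(0.3850) + (-0.05)(0.2475) + (0.00)(0.0000) = 0.276375
adj(I−A) = Cᵀ =
  [ 0.3850   0.0275   0.0225]
  [ 0.2475   0.4125   0.3375]
  [ 0.0000   0.0000   0.5025]
(I − A)⁻¹ = adj(I−A) / det(I−A) ≈
  [   1.3930     0.0995     0.0814]
  [   0.8955     1.4925     1.2212]
  [   0.0000     0.0000     1.8182]
x = (I − A)⁻¹ d = adj(I−A)·d / det(I−A), with det(I−A) = 0.276375:
  x_C = (0.3850·800 + 0.0275·80 + 0.0225·80) / 0.276375 = 312.00 / 0.276375 ≈ 1128.901
  x_T = (0.2475·800 + 0.4125·80 + 0.3375·80) / 0.276375 = 258.00 / 0.276375 ≈ 933.514
  x_M = (0.0000·800 + 0.0000·80 + 0.5025·80) / 0.276375 = 40.20 / 0.276375 ≈ 145.455

x_M = 145.455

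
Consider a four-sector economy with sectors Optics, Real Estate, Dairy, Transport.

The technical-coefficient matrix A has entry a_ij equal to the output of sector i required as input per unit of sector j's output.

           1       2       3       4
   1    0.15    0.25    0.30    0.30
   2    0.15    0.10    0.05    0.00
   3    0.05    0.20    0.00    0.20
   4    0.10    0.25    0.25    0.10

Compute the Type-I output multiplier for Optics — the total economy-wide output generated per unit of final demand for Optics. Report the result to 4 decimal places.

I − A =
  [   0.85    -0.25    -0.30    -0.30]
  [  -0.15     0.90    -0.05     0.00]
  [  -0.05    -0.20     1.00    -0.20]
  [  -0.10    -0.25    -0.25     0.90]
Compute the cofactors C_ij = (−1)^(i+j)·(3×3 minor ij) of I−A; the adjugate is their transpose:
adj(I−A) = Cᵀ =
  [ 0.753500   0.371500   0.325500   0.323500]
  [ 0.130750   0.669250   0.088500   0.063250]
  [ 0.093000   0.209500   0.616500   0.168000]
  [ 0.145875   0.285375   0.232000   0.695875]
det(I−A) = Σ_j (I−A)_1j·C_1j = (0.85)(0.753500) + (-0.25)(0.130750) + (-0.30)(0.093000) + (-0.30)(0.145875) = 0.536125
(I − A)⁻¹ = adj(I−A) / det(I−A) ≈
  [   1.40546     0.69294     0.60713     0.60340]
  [   0.24388     1.24831     0.16507     0.11798]
  [   0.17347     0.39077     1.14992     0.31336]
  [   0.27209     0.53229     0.43273     1.29797]
The output multiplier for sector j is the column-j sum of the Leontief inverse (I − A)⁻¹ = adj(I−A) / det(I−A).
Column 1 of adj(I−A): (0.753500, 0.130750, 0.093000, 0.145875); det(I−A) = 0.536125.
m_1 = (0.753500 + 0.130750 + 0.093000 + 0.145875) / 0.536125 = 1.123125 / 0.536125 ≈ 2.0949.

m_1 = 2.0949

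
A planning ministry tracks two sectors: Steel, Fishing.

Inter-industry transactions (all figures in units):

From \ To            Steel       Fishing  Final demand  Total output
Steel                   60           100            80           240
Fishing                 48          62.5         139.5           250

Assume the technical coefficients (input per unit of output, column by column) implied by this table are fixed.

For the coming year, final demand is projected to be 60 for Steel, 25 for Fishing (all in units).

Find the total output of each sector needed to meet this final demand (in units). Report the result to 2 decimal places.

x_S = 113.99, x_F = 63.73

Technical coefficients a_ij = z_ij / X_j:
  a_SS = 60/240 = 0.25, a_FS = 48/240 = 0.20
  a_SF = 100/250 = 0.40, a_FF = 62.5/250 = 0.25
I − A =
  [   0.75    -0.40]
  [  -0.20     0.75]
det(I−A) = (0.75)(0.75) − (-0.40)(-0.20) = 0.4825
adj(I−A) = [[0.75, 0.40], [0.20, 0.75]]
(I − A)⁻¹ = adj(I−A) / det(I−A) ≈
  [   1.5544     0.8290]
  [   0.4145     1.5544]
x = (I − A)⁻¹ d = adj(I−A)·d / det(I−A), with det(I−A) = 0.4825:
  x_S = (0.75·60 + 0.40·25) / 0.4825 = 55.00 / 0.4825 ≈ 113.99
  x_F = (0.20·60 + 0.75·25) / 0.4825 = 30.75 / 0.4825 ≈ 63.73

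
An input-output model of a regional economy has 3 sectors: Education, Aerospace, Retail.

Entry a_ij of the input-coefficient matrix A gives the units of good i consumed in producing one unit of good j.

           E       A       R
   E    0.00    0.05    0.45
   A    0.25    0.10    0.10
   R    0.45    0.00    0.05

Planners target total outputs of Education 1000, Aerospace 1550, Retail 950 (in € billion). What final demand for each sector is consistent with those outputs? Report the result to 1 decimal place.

d_E = 495.0, d_A = 1050.0, d_R = 452.5

I − A =
  [   1.00    -0.05    -0.45]
  [  -0.25     0.90    -0.10]
  [  -0.45     0.00     0.95]
d = (I − A) x:
  d_E = (+1.00)·1000 + (-0.05)·1550 + (-0.45)·950 = 495.0
  d_A = (-0.25)·1000 + (+0.90)·1550 + (-0.10)·950 = 1050.0
  d_R = (-0.45)·1000 + (+0.00)·1550 + (+0.95)·950 = 452.5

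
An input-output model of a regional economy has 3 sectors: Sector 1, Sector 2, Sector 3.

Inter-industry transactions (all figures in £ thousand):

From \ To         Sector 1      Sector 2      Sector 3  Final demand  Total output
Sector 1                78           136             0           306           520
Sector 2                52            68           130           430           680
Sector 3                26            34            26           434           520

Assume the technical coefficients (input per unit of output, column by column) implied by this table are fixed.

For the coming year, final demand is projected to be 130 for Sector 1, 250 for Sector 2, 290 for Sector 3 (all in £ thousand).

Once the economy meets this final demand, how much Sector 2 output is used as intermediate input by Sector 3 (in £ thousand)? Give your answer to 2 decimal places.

Technical coefficients a_ij = z_ij / X_j:
  a_11 = 78/520 = 0.15, a_21 = 52/520 = 0.10, a_31 = 26/520 = 0.05
  a_12 = 136/680 = 0.20, a_22 = 68/680 = 0.10, a_32 = 34/680 = 0.05
  a_13 = 0/520 = 0.00, a_23 = 130/520 = 0.25, a_33 = 26/520 = 0.05
I − A =
  [   0.85    -0.20     0.00]
  [  -0.10     0.90    -0.25]
  [  -0.05    -0.05     0.95]
Cofactors of I−A, C_ij = (−1)^(i+j)·(minor ij) (rows/columns in the sector order above):
  C_11 = (0.90)(0.95) − (-0.25)(-0.05) = 0.8425
  C_12 = −[(-0.10)(0.95) − (-0.25)(-0.05)] = 0.1075
  C_13 = (-0.10)(-0.05) − (0.90)(-0.05) = 0.0500
  C_21 = −[(-0.20)(0.95) − (0.00)(-0.05)] = 0.1900
  C_22 = (0.85)(0.95) − (0.00)(-0.05) = 0.8075
  C_23 = −[(0.85)(-0.05) − (-0.20)(-0.05)] = 0.0525
  C_31 = (-0.20)(-0.25) − (0.00)(0.90) = 0.0500
  C_32 = −[(0.85)(-0.25) − (0.00)(-0.10)] = 0.2125
  C_33 = (0.85)(0.90) − (-0.20)(-0.10) = 0.7450
det(I−A) = Σ_j (I−A)_1j·C_1j = (0.85)(0.8425) + (-0.20)(0.1075) + (0.00)(0.0500) = 0.694625
adj(I−A) = Cᵀ =
  [ 0.8425   0.1900   0.0500]
  [ 0.1075   0.8075   0.2125]
  [ 0.0500   0.0525   0.7450]
(I − A)⁻¹ = adj(I−A) / det(I−A) ≈
  [   1.2129     0.2735     0.0720]
  [   0.1548     1.1625     0.3059]
  [   0.0720     0.0756     1.0725]
First solve x = (I − A)⁻¹ d = adj(I−A)·d / det(I−A); in particular x_3 = (0.0500·130 + 0.0525·250 + 0.7450·290) / 0.694625 = 235.675 / 0.694625 ≈ 339.2838.
Intermediate flow from 2 to 3: z_23 = a_23 · x_3 = 0.25 × 235.675 / 0.694625 = 58.91875 / 0.694625 ≈ 84.82.

z_23 = 84.82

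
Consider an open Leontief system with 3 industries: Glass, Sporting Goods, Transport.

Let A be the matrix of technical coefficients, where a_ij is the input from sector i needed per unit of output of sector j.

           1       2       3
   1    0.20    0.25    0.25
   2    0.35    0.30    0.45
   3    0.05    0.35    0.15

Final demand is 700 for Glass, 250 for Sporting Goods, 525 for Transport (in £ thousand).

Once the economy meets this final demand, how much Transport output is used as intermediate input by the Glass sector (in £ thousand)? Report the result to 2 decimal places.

z_31 = 115.38

I − A =
  [   0.80    -0.25    -0.25]
  [  -0.35     0.70    -0.45]
  [  -0.05    -0.35     0.85]
Cofactors of I−A, C_ij = (−1)^(i+j)·(minor ij) (rows/columns in the sector order above):
  C_11 = (0.70)(0.85) − (-0.45)(-0.35) = 0.4375
  C_12 = −[(-0.35)(0.85) − (-0.45)(-0.05)] = 0.3200
  C_13 = (-0.35)(-0.35) − (0.70)(-0.05) = 0.1575
  C_21 = −[(-0.25)(0.85) − (-0.25)(-0.35)] = 0.3000
  C_22 = (0.80)(0.85) − (-0.25)(-0.05) = 0.6675
  C_23 = −[(0.80)(-0.35) − (-0.25)(-0.05)] = 0.2925
  C_31 = (-0.25)(-0.45) − (-0.25)(0.70) = 0.2875
  C_32 = −[(0.80)(-0.45) − (-0.25)(-0.35)] = 0.4475
  C_33 = (0.80)(0.70) − (-0.25)(-0.35) = 0.4725
det(I−A) = Σ_j (I−A)_1j·C_1j = (0.80)(0.4375) + (-0.25)(0.3200) + (-0.25)(0.1575) = 0.230625
adj(I−A) = Cᵀ =
  [ 0.4375   0.3000   0.2875]
  [ 0.3200   0.6675   0.4475]
  [ 0.1575   0.2925   0.4725]
(I − A)⁻¹ = adj(I−A) / det(I−A) ≈
  [   1.8970     1.3008     1.2466]
  [   1.3875     2.8943     1.9404]
  [   0.6829     1.2683     2.0488]
First solve x = (I − A)⁻¹ d = adj(I−A)·d / det(I−A); in particular x_1 = (0.4375·700 + 0.3000·250 + 0.2875·525) / 0.230625 = 532.1875 / 0.230625 ≈ 2307.5881.
Intermediate flow from 3 to 1: z_31 = a_31 · x_1 = 0.05 × 532.1875 / 0.230625 = 26.609375 / 0.230625 ≈ 115.38.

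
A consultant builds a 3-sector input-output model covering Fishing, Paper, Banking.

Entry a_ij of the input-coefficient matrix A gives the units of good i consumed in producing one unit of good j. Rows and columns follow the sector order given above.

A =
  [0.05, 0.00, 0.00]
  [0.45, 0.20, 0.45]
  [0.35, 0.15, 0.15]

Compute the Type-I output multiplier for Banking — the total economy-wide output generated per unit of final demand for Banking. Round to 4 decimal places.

m_3 = 2.0408

I − A =
  [   0.95     0.00     0.00]
  [  -0.45     0.80    -0.45]
  [  -0.35    -0.15     0.85]
Cofactors of I−A, C_ij = (−1)^(i+j)·(minor ij) (rows/columns in the sector order above):
  C_11 = (0.80)(0.85) − (-0.45)(-0.15) = 0.6125
  C_12 = −[(-0.45)(0.85) − (-0.45)(-0.35)] = 0.5400
  C_13 = (-0.45)(-0.15) − (0.80)(-0.35) = 0.3475
  C_21 = −[(0.00)(0.85) − (0.00)(-0.15)] = 0.0000
  C_22 = (0.95)(0.85) − (0.00)(-0.35) = 0.8075
  C_23 = −[(0.95)(-0.15) − (0.00)(-0.35)] = 0.1425
  C_31 = (0.00)(-0.45) − (0.00)(0.80) = 0.0000
  C_32 = −[(0.95)(-0.45) − (0.00)(-0.45)] = 0.4275
  C_33 = (0.95)(0.80) − (0.00)(-0.45) = 0.7600
det(I−A) = Σ_j (I−A)_1j·C_1j = (0.95)(0.6125) + (0.00)(0.5400) + (0.00)(0.3475) = 0.581875
adj(I−A) = Cᵀ =
  [ 0.6125   0.0000   0.0000]
  [ 0.5400   0.8075   0.4275]
  [ 0.3475   0.1425   0.7600]
(I − A)⁻¹ = adj(I−A) / det(I−A) ≈
  [   1.05263     0.00000     0.00000]
  [   0.92803     1.38776     0.73469]
  [   0.59721     0.24490     1.30612]
The output multiplier for sector j is the column-j sum of the Leontief inverse (I − A)⁻¹ = adj(I−A) / det(I−A).
Column 3 of adj(I−A): (0.0000, 0.4275, 0.7600); det(I−A) = 0.581875.
m_3 = (0.0000 + 0.4275 + 0.7600) / 0.581875 = 1.1875 / 0.581875 ≈ 2.0408.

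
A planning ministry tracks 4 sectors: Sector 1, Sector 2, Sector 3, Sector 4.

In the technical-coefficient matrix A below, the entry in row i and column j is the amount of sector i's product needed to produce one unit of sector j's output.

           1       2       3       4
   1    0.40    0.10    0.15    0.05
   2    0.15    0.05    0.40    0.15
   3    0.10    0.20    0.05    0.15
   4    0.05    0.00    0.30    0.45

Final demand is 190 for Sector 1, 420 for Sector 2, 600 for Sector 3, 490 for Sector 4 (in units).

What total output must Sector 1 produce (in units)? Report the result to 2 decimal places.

x_1 = 1021.39

I − A =
  [   0.60    -0.10    -0.15    -0.05]
  [  -0.15     0.95    -0.40    -0.15]
  [  -0.10    -0.20     0.95    -0.15]
  [  -0.05     0.00    -0.30     0.55]
Compute the cofactors C_ij = (−1)^(i+j)·(3×3 minor ij) of I−A; the adjugate is their transpose:
adj(I−A) = Cᵀ =
  [ 0.400625   0.067250   0.119125   0.087250]
  [ 0.108250   0.273250   0.173750   0.131750]
  [ 0.077375   0.071750   0.302125   0.109000]
  [ 0.078625   0.045250   0.175625   0.456500]
det(I−A) = Σ_j (I−A)_1j·C_1j = (0.60)(0.400625) + (-0.10)(0.108250) + (-0.15)(0.077375) + (-0.05)(0.078625) = 0.2140125
(I − A)⁻¹ = adj(I−A) / det(I−A) ≈
  [   1.8720     0.3142     0.5566     0.4077]
  [   0.5058     1.2768     0.8119     0.6156]
  [   0.3615     0.3353     1.4117     0.5093]
  [   0.3674     0.2114     0.8206     2.1331]
x = (I − A)⁻¹ d = adj(I−A)·d / det(I−A), with det(I−A) = 0.2140125:
  x_1 = (0.400625·190 + 0.067250·420 + 0.119125·600 + 0.087250·490) / 0.2140125 = 218.59125 / 0.2140125 ≈ 1021.39
  x_2 = (0.108250·190 + 0.273250·420 + 0.173750·600 + 0.131750·490) / 0.2140125 = 304.14 / 0.2140125 ≈ 1421.13
  x_3 = (0.077375·190 + 0.071750·420 + 0.302125·600 + 0.109000·490) / 0.2140125 = 279.52125 / 0.2140125 ≈ 1306.10
  x_4 = (0.078625·190 + 0.045250·420 + 0.175625·600 + 0.456500·490) / 0.2140125 = 363.00375 / 0.2140125 ≈ 1696.18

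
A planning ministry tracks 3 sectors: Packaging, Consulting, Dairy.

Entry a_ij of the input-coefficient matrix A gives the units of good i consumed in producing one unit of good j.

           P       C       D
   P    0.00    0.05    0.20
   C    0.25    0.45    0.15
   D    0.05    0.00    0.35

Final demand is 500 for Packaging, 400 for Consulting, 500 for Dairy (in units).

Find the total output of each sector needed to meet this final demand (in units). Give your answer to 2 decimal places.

x_P = 729.26, x_C = 1283.84, x_D = 825.33

I − A =
  [   1.00    -0.05    -0.20]
  [  -0.25     0.55    -0.15]
  [  -0.05     0.00     0.65]
Cofactors of I−A, C_ij = (−1)^(i+j)·(minor ij) (rows/columns in the sector order above):
  C_11 = (0.55)(0.65) − (-0.15)(0.00) = 0.3575
  C_12 = −[(-0.25)(0.65) − (-0.15)(-0.05)] = 0.1700
  C_13 = (-0.25)(0.00) − (0.55)(-0.05) = 0.0275
  C_21 = −[(-0.05)(0.65) − (-0.20)(0.00)] = 0.0325
  C_22 = (1.00)(0.65) − (-0.20)(-0.05) = 0.6400
  C_23 = −[(1.00)(0.00) − (-0.05)(-0.05)] = 0.0025
  C_31 = (-0.05)(-0.15) − (-0.20)(0.55) = 0.1175
  C_32 = −[(1.00)(-0.15) − (-0.20)(-0.25)] = 0.2000
  C_33 = (1.00)(0.55) − (-0.05)(-0.25) = 0.5375
det(I−A) = Σ_j (I−A)_1j·C_1j = (1.00)(0.3575) + (-0.05)(0.1700) + (-0.20)(0.0275) = 0.3435
adj(I−A) = Cᵀ =
  [ 0.3575   0.0325   0.1175]
  [ 0.1700   0.6400   0.2000]
  [ 0.0275   0.0025   0.5375]
(I − A)⁻¹ = adj(I−A) / det(I−A) ≈
  [   1.0408     0.0946     0.3421]
  [   0.4949     1.8632     0.5822]
  [   0.0801     0.0073     1.5648]
x = (I − A)⁻¹ d = adj(I−A)·d / det(I−A), with det(I−A) = 0.3435:
  x_P = (0.3575·500 + 0.0325·400 + 0.1175·500) / 0.3435 = 250.50 / 0.3435 ≈ 729.26
  x_C = (0.1700·500 + 0.6400·400 + 0.2000·500) / 0.3435 = 441.00 / 0.3435 ≈ 1283.84
  x_D = (0.0275·500 + 0.0025·400 + 0.5375·500) / 0.3435 = 283.50 / 0.3435 ≈ 825.33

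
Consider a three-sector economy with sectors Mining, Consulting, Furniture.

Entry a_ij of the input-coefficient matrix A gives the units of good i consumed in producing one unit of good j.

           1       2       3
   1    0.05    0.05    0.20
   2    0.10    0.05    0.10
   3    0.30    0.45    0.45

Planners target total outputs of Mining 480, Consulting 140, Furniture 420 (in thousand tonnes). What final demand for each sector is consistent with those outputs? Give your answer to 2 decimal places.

d_1 = 365.00, d_2 = 43.00, d_3 = 24.00

I − A =
  [   0.95    -0.05    -0.20]
  [  -0.10     0.95    -0.10]
  [  -0.30    -0.45     0.55]
d = (I − A) x:
  d_1 = (+0.95)·480 + (-0.05)·140 + (-0.20)·420 = 365.00
  d_2 = (-0.10)·480 + (+0.95)·140 + (-0.10)·420 = 43.00
  d_3 = (-0.30)·480 + (-0.45)·140 + (+0.55)·420 = 24.00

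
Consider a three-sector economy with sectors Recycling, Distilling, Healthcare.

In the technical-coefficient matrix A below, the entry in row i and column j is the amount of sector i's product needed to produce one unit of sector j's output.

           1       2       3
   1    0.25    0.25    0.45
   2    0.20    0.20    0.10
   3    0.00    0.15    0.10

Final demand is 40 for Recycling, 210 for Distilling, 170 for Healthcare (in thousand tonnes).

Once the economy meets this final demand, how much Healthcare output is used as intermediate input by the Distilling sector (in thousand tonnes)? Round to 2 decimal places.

I − A =
  [   0.75    -0.25    -0.45]
  [  -0.20     0.80    -0.10]
  [   0.00    -0.15     0.90]
Cofactors of I−A, C_ij = (−1)^(i+j)·(minor ij) (rows/columns in the sector order above):
  C_11 = (0.80)(0.90) − (-0.10)(-0.15) = 0.7050
  C_12 = −[(-0.20)(0.90) − (-0.10)(0.00)] = 0.1800
  C_13 = (-0.20)(-0.15) − (0.80)(0.00) = 0.0300
  C_21 = −[(-0.25)(0.90) − (-0.45)(-0.15)] = 0.2925
  C_22 = (0.75)(0.90) − (-0.45)(0.00) = 0.6750
  C_23 = −[(0.75)(-0.15) − (-0.25)(0.00)] = 0.1125
  C_31 = (-0.25)(-0.10) − (-0.45)(0.80) = 0.3850
  C_32 = −[(0.75)(-0.10) − (-0.45)(-0.20)] = 0.1650
  C_33 = (0.75)(0.80) − (-0.25)(-0.20) = 0.5500
det(I−A) = Σ_j (I−A)_1j·C_1j = (0.75)(0.7050) + (-0.25)(0.1800) + (-0.45)(0.0300) = 0.47025
adj(I−A) = Cᵀ =
  [ 0.7050   0.2925   0.3850]
  [ 0.1800   0.6750   0.1650]
  [ 0.0300   0.1125   0.5500]
(I − A)⁻¹ = adj(I−A) / det(I−A) ≈
  [   1.4992     0.6220     0.8187]
  [   0.3828     1.4354     0.3509]
  [   0.0638     0.2392     1.1696]
First solve x = (I − A)⁻¹ d = adj(I−A)·d / det(I−A); in particular x_2 = (0.1800·40 + 0.6750·210 + 0.1650·170) / 0.47025 = 177.00 / 0.47025 ≈ 376.3955.
Intermediate flow from 3 to 2: z_32 = a_32 · x_2 = 0.15 × 177.00 / 0.47025 = 26.55 / 0.47025 ≈ 56.46.

z_32 = 56.46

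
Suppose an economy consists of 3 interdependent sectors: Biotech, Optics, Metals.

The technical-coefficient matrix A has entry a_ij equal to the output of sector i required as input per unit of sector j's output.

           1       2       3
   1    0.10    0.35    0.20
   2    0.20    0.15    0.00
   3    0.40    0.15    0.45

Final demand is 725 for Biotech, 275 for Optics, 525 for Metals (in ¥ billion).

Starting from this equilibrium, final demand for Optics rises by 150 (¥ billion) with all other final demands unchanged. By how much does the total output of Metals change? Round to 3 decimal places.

I − A =
  [   0.90    -0.35    -0.20]
  [  -0.20     0.85     0.00]
  [  -0.40    -0.15     0.55]
Cofactors of I−A, C_ij = (−1)^(i+j)·(minor ij) (rows/columns in the sector order above):
  C_11 = (0.85)(0.55) − (0.00)(-0.15) = 0.4675
  C_12 = −[(-0.20)(0.55) − (0.00)(-0.40)] = 0.1100
  C_13 = (-0.20)(-0.15) − (0.85)(-0.40) = 0.3700
  C_21 = −[(-0.35)(0.55) − (-0.20)(-0.15)] = 0.2225
  C_22 = (0.90)(0.55) − (-0.20)(-0.40) = 0.4150
  C_23 = −[(0.90)(-0.15) − (-0.35)(-0.40)] = 0.2750
  C_31 = (-0.35)(0.00) − (-0.20)(0.85) = 0.1700
  C_32 = −[(0.90)(0.00) − (-0.20)(-0.20)] = 0.0400
  C_33 = (0.90)(0.85) − (-0.35)(-0.20) = 0.6950
det(I−A) = Σ_j (I−A)_1j·C_1j = (0.90)(0.4675) + (-0.35)(0.1100) + (-0.20)(0.3700) = 0.30825
adj(I−A) = Cᵀ =
  [ 0.4675   0.2225   0.1700]
  [ 0.1100   0.4150   0.0400]
  [ 0.3700   0.2750   0.6950]
(I − A)⁻¹ = adj(I−A) / det(I−A) ≈
  [   1.5166     0.7218     0.5515]
  [   0.3569     1.3463     0.1298]
  [   1.2003     0.8921     2.2547]
Δx = (I − A)⁻¹ Δd with Δd having +150 in the Optics component and 0 elsewhere.
So Δx_3 = L_32 · (+150), where L_32 = adj(I−A)_32 / det(I−A) = 0.2750 / 0.30825.
Δx_3 = 0.2750 × (+150) / 0.30825 = 41.25 / 0.30825 ≈ 133.820.

Δx_3 = 133.820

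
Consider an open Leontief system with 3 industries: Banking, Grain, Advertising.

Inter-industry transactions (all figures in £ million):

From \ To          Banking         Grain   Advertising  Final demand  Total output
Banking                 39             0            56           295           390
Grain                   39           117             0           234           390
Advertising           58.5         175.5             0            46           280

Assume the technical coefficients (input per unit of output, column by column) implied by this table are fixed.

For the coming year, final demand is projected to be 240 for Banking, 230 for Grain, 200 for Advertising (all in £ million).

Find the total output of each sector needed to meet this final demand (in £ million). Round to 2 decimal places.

x_1 = 361.17, x_2 = 380.17, x_3 = 425.25

Technical coefficients a_ij = z_ij / X_j:
  a_11 = 39/390 = 0.10, a_21 = 39/390 = 0.10, a_31 = 58.5/390 = 0.15
  a_12 = 0/390 = 0.00, a_22 = 117/390 = 0.30, a_32 = 175.5/390 = 0.45
  a_13 = 56/280 = 0.20, a_23 = 0/280 = 0.00, a_33 = 0/280 = 0.00
I − A =
  [   0.90     0.00    -0.20]
  [  -0.10     0.70     0.00]
  [  -0.15    -0.45     1.00]
Cofactors of I−A, C_ij = (−1)^(i+j)·(minor ij) (rows/columns in the sector order above):
  C_11 = (0.70)(1.00) − (0.00)(-0.45) = 0.7000
  C_12 = −[(-0.10)(1.00) − (0.00)(-0.15)] = 0.1000
  C_13 = (-0.10)(-0.45) − (0.70)(-0.15) = 0.1500
  C_21 = −[(0.00)(1.00) − (-0.20)(-0.45)] = 0.0900
  C_22 = (0.90)(1.00) − (-0.20)(-0.15) = 0.8700
  C_23 = −[(0.90)(-0.45) − (0.00)(-0.15)] = 0.4050
  C_31 = (0.00)(0.00) − (-0.20)(0.70) = 0.1400
  C_32 = −[(0.90)(0.00) − (-0.20)(-0.10)] = 0.0200
  C_33 = (0.90)(0.70) − (0.00)(-0.10) = 0.6300
det(I−A) = Σ_j (I−A)_1j·C_1j = (0.90)(0.7000) + (0.00)(0.1000) + (-0.20)(0.1500) = 0.6000
adj(I−A) = Cᵀ =
  [ 0.7000   0.0900   0.1400]
  [ 0.1000   0.8700   0.0200]
  [ 0.1500   0.4050   0.6300]
(I − A)⁻¹ = adj(I−A) / det(I−A) ≈
  [   1.1667     0.1500     0.2333]
  [   0.1667     1.4500     0.0333]
  [   0.2500     0.6750     1.0500]
x = (I − A)⁻¹ d = adj(I−A)·d / det(I−A), with det(I−A) = 0.6000:
  x_1 = (0.7000·240 + 0.0900·230 + 0.1400·200) / 0.6000 = 216.70 / 0.6000 ≈ 361.17
  x_2 = (0.1000·240 + 0.8700·230 + 0.0200·200) / 0.6000 = 228.10 / 0.6000 ≈ 380.17
  x_3 = (0.1500·240 + 0.4050·230 + 0.6300·200) / 0.6000 = 255.15 / 0.6000 = 425.25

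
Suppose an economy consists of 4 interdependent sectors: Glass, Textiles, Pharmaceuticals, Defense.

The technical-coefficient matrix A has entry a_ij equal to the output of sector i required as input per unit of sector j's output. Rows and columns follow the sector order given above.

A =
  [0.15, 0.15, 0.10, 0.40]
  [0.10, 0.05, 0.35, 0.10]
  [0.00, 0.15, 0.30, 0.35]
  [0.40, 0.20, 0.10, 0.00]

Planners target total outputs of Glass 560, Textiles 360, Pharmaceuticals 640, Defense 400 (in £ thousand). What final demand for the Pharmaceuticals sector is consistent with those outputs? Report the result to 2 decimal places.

d_3 = 254.00

I − A =
  [   0.85    -0.15    -0.10    -0.40]
  [  -0.10     0.95    -0.35    -0.10]
  [   0.00    -0.15     0.70    -0.35]
  [  -0.40    -0.20    -0.10     1.00]
d = (I − A) x:
  d_1 = (+0.85)·560 + (-0.15)·360 + (-0.10)·640 + (-0.40)·400 = 198.00
  d_2 = (-0.10)·560 + (+0.95)·360 + (-0.35)·640 + (-0.10)·400 = 22.00
  d_3 = (+0.00)·560 + (-0.15)·360 + (+0.70)·640 + (-0.35)·400 = 254.00
  d_4 = (-0.40)·560 + (-0.20)·360 + (-0.10)·640 + (+1.00)·400 = 40.00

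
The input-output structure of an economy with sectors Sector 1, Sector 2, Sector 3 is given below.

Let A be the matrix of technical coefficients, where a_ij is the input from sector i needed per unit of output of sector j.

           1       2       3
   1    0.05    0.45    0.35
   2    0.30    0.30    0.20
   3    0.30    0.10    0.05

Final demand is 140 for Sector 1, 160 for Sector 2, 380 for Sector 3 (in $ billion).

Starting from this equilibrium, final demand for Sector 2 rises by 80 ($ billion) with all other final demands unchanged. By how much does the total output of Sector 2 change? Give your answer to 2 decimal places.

Δx_2 = 170.82

I − A =
  [   0.95    -0.45    -0.35]
  [  -0.30     0.70    -0.20]
  [  -0.30    -0.10     0.95]
Cofactors of I−A, C_ij = (−1)^(i+j)·(minor ij) (rows/columns in the sector order above):
  C_11 = (0.70)(0.95) − (-0.20)(-0.10) = 0.6450
  C_12 = −[(-0.30)(0.95) − (-0.20)(-0.30)] = 0.3450
  C_13 = (-0.30)(-0.10) − (0.70)(-0.30) = 0.2400
  C_21 = −[(-0.45)(0.95) − (-0.35)(-0.10)] = 0.4625
  C_22 = (0.95)(0.95) − (-0.35)(-0.30) = 0.7975
  C_23 = −[(0.95)(-0.10) − (-0.45)(-0.30)] = 0.2300
  C_31 = (-0.45)(-0.20) − (-0.35)(0.70) = 0.3350
  C_32 = −[(0.95)(-0.20) − (-0.35)(-0.30)] = 0.2950
  C_33 = (0.95)(0.70) − (-0.45)(-0.30) = 0.5300
det(I−A) = Σ_j (I−A)_1j·C_1j = (0.95)(0.6450) + (-0.45)(0.3450) + (-0.35)(0.2400) = 0.3735
adj(I−A) = Cᵀ =
  [ 0.6450   0.4625   0.3350]
  [ 0.3450   0.7975   0.2950]
  [ 0.2400   0.2300   0.5300]
(I − A)⁻¹ = adj(I−A) / det(I−A) ≈
  [   1.7269     1.2383     0.8969]
  [   0.9237     2.1352     0.7898]
  [   0.6426     0.6158     1.4190]
Δx = (I − A)⁻¹ Δd with Δd having +80 in the Sector 2 component and 0 elsewhere.
So Δx_2 = L_22 · (+80), where L_22 = adj(I−A)_22 / det(I−A) = 0.7975 / 0.3735.
Δx_2 = 0.7975 × (+80) / 0.3735 = 63.80 / 0.3735 ≈ 170.82.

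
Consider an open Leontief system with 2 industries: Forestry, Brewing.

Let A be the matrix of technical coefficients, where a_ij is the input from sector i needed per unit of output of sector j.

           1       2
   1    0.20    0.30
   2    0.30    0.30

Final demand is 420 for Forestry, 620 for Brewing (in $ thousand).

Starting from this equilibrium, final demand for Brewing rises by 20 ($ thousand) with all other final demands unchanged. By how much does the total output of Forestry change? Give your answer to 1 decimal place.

Δx_1 = 12.8

I − A =
  [   0.80    -0.30]
  [  -0.30     0.70]
det(I−A) = (0.80)(0.70) − (-0.30)(-0.30) = 0.4700
adj(I−A) = [[0.70, 0.30], [0.30, 0.80]]
(I − A)⁻¹ = adj(I−A) / det(I−A) ≈
  [   1.4894     0.6383]
  [   0.6383     1.7021]
Δx = (I − A)⁻¹ Δd with Δd having +20 in the Brewing component and 0 elsewhere.
So Δx_1 = L_12 · (+20), where L_12 = adj(I−A)_12 / det(I−A) = 0.30 / 0.4700.
Δx_1 = 0.30 × (+20) / 0.4700 = 6.00 / 0.4700 ≈ 12.8.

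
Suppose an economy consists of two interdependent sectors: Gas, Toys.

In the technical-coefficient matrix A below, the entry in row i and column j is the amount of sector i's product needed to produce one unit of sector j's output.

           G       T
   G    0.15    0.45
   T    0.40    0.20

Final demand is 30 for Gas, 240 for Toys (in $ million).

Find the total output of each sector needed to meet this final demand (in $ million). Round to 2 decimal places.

x_G = 264.00, x_T = 432.00

I − A =
  [   0.85    -0.45]
  [  -0.40     0.80]
det(I−A) = (0.85)(0.80) − (-0.45)(-0.40) = 0.5000
adj(I−A) = [[0.80, 0.45], [0.40, 0.85]]
(I − A)⁻¹ = adj(I−A) / det(I−A) ≈
  [   1.6000     0.9000]
  [   0.8000     1.7000]
x = (I − A)⁻¹ d = adj(I−A)·d / det(I−A), with det(I−A) = 0.5000:
  x_G = (0.80·30 + 0.45·240) / 0.5000 = 132.00 / 0.5000 = 264.00
  x_T = (0.40·30 + 0.85·240) / 0.5000 = 216.00 / 0.5000 = 432.00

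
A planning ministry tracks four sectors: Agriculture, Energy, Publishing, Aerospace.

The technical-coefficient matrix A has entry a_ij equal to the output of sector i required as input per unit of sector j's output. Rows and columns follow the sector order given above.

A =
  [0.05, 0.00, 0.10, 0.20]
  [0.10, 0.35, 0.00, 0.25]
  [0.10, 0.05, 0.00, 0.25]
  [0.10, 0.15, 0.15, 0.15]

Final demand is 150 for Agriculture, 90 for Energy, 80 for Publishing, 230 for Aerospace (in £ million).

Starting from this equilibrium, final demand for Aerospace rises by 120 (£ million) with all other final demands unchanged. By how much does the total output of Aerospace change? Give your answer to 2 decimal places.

I − A =
  [   0.95     0.00    -0.10    -0.20]
  [  -0.10     0.65     0.00    -0.25]
  [  -0.10    -0.05     1.00    -0.25]
  [  -0.10    -0.15    -0.15     0.85]
Compute the cofactors C_ij = (−1)^(i+j)·(3×3 minor ij) of I−A; the adjugate is their transpose:
adj(I−A) = Cᵀ =
  [ 0.488750   0.039500   0.071000   0.147500]
  [ 0.110000   0.737875   0.049625   0.257500]
  [ 0.077000   0.078000   0.473250   0.180250]
  [ 0.090500   0.148625   0.100625   0.610500]
det(I−A) = Σ_j (I−A)_1j·C_1j = (0.95)(0.488750) + (0.00)(0.110000) + (-0.10)(0.077000) + (-0.20)(0.090500) = 0.4385125
(I − A)⁻¹ = adj(I−A) / det(I−A) ≈
  [   1.1146     0.0901     0.1619     0.3364]
  [   0.2508     1.6827     0.1132     0.5872]
  [   0.1756     0.1779     1.0792     0.4110]
  [   0.2064     0.3389     0.2295     1.3922]
Δx = (I − A)⁻¹ Δd with Δd having +120 in the Aerospace component and 0 elsewhere.
So Δx_4 = L_44 · (+120), where L_44 = adj(I−A)_44 / det(I−A) = 0.610500 / 0.4385125.
Δx_4 = 0.610500 × (+120) / 0.4385125 = 73.26 / 0.4385125 ≈ 167.06.

Δx_4 = 167.06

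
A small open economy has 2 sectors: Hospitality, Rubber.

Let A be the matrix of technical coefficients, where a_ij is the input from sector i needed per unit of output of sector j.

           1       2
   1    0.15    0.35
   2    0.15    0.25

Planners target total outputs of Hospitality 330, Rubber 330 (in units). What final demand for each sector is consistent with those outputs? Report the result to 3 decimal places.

d_1 = 165.000, d_2 = 198.000

I − A =
  [   0.85    -0.35]
  [  -0.15     0.75]
d = (I − A) x:
  d_1 = (+0.85)·330 + (-0.35)·330 = 165.000
  d_2 = (-0.15)·330 + (+0.75)·330 = 198.000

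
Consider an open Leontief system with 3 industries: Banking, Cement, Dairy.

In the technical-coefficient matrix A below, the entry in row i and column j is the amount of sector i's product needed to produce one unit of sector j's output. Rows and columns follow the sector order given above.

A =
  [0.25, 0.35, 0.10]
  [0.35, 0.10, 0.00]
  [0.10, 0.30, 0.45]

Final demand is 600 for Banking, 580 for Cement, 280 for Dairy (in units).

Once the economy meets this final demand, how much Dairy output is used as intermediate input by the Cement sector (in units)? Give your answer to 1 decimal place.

I − A =
  [   0.75    -0.35    -0.10]
  [  -0.35     0.90     0.00]
  [  -0.10    -0.30     0.55]
Cofactors of I−A, C_ij = (−1)^(i+j)·(minor ij) (rows/columns in the sector order above):
  C_11 = (0.90)(0.55) − (0.00)(-0.30) = 0.4950
  C_12 = −[(-0.35)(0.55) − (0.00)(-0.10)] = 0.1925
  C_13 = (-0.35)(-0.30) − (0.90)(-0.10) = 0.1950
  C_21 = −[(-0.35)(0.55) − (-0.10)(-0.30)] = 0.2225
  C_22 = (0.75)(0.55) − (-0.10)(-0.10) = 0.4025
  C_23 = −[(0.75)(-0.30) − (-0.35)(-0.10)] = 0.2600
  C_31 = (-0.35)(0.00) − (-0.10)(0.90) = 0.0900
  C_32 = −[(0.75)(0.00) − (-0.10)(-0.35)] = 0.0350
  C_33 = (0.75)(0.90) − (-0.35)(-0.35) = 0.5525
det(I−A) = Σ_j (I−A)_1j·C_1j = (0.75)(0.4950) + (-0.35)(0.1925) + (-0.10)(0.1950) = 0.284375
adj(I−A) = Cᵀ =
  [ 0.4950   0.2225   0.0900]
  [ 0.1925   0.4025   0.0350]
  [ 0.1950   0.2600   0.5525]
(I − A)⁻¹ = adj(I−A) / det(I−A) ≈
  [   1.7407     0.7824     0.3165]
  [   0.6769     1.4154     0.1231]
  [   0.6857     0.9143     1.9429]
First solve x = (I − A)⁻¹ d = adj(I−A)·d / det(I−A); in particular x_C = (0.1925·600 + 0.4025·580 + 0.0350·280) / 0.284375 = 358.75 / 0.284375 ≈ 1261.538.
Intermediate flow from D to C: z_DC = a_DC · x_C = 0.30 × 358.75 / 0.284375 = 107.625 / 0.284375 ≈ 378.5.

z_DC = 378.5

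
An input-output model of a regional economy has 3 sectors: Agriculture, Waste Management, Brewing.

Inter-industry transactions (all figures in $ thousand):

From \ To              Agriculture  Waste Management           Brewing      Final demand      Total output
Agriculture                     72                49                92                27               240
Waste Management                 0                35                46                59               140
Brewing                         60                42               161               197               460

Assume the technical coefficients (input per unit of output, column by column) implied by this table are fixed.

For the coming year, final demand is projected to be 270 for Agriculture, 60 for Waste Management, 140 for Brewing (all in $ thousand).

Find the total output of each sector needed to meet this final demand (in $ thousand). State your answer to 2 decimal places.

x_A = 608.30, x_W = 149.09, x_B = 518.16

Technical coefficients a_ij = z_ij / X_j:
  a_AA = 72/240 = 0.30, a_WA = 0/240 = 0.00, a_BA = 60/240 = 0.25
  a_AW = 49/140 = 0.35, a_WW = 35/140 = 0.25, a_BW = 42/140 = 0.30
  a_AB = 92/460 = 0.20, a_WB = 46/460 = 0.10, a_BB = 161/460 = 0.35
I − A =
  [   0.70    -0.35    -0.20]
  [   0.00     0.75    -0.10]
  [  -0.25    -0.30     0.65]
Cofactors of I−A, C_ij = (−1)^(i+j)·(minor ij) (rows/columns in the sector order above):
  C_11 = (0.75)(0.65) − (-0.10)(-0.30) = 0.4575
  C_12 = −[(0.00)(0.65) − (-0.10)(-0.25)] = 0.0250
  C_13 = (0.00)(-0.30) − (0.75)(-0.25) = 0.1875
  C_21 = −[(-0.35)(0.65) − (-0.20)(-0.30)] = 0.2875
  C_22 = (0.70)(0.65) − (-0.20)(-0.25) = 0.4050
  C_23 = −[(0.70)(-0.30) − (-0.35)(-0.25)] = 0.2975
  C_31 = (-0.35)(-0.10) − (-0.20)(0.75) = 0.1850
  C_32 = −[(0.70)(-0.10) − (-0.20)(0.00)] = 0.0700
  C_33 = (0.70)(0.75) − (-0.35)(0.00) = 0.5250
det(I−A) = Σ_j (I−A)_1j·C_1j = (0.70)(0.4575) + (-0.35)(0.0250) + (-0.20)(0.1875) = 0.2740
adj(I−A) = Cᵀ =
  [ 0.4575   0.2875   0.1850]
  [ 0.0250   0.4050   0.0700]
  [ 0.1875   0.2975   0.5250]
(I − A)⁻¹ = adj(I−A) / det(I−A) ≈
  [   1.6697     1.0493     0.6752]
  [   0.0912     1.4781     0.2555]
  [   0.6843     1.0858     1.9161]
x = (I − A)⁻¹ d = adj(I−A)·d / det(I−A), with det(I−A) = 0.2740:
  x_A = (0.4575·270 + 0.2875·60 + 0.1850·140) / 0.2740 = 166.675 / 0.2740 ≈ 608.30
  x_W = (0.0250·270 + 0.4050·60 + 0.0700·140) / 0.2740 = 40.85 / 0.2740 ≈ 149.09
  x_B = (0.1875·270 + 0.2975·60 + 0.5250·140) / 0.2740 = 141.975 / 0.2740 ≈ 518.16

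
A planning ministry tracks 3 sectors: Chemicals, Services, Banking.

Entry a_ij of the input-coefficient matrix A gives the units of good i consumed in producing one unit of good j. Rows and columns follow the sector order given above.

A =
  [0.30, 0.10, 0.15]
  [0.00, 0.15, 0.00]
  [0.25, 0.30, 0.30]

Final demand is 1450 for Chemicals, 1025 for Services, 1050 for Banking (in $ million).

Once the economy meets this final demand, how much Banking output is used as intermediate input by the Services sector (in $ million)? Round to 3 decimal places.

z_32 = 361.765

I − A =
  [   0.70    -0.10    -0.15]
  [   0.00     0.85     0.00]
  [  -0.25    -0.30     0.70]
Cofactors of I−A, C_ij = (−1)^(i+j)·(minor ij) (rows/columns in the sector order above):
  C_11 = (0.85)(0.70) − (0.00)(-0.30) = 0.5950
  C_12 = −[(0.00)(0.70) − (0.00)(-0.25)] = 0.0000
  C_13 = (0.00)(-0.30) − (0.85)(-0.25) = 0.2125
  C_21 = −[(-0.10)(0.70) − (-0.15)(-0.30)] = 0.1150
  C_22 = (0.70)(0.70) − (-0.15)(-0.25) = 0.4525
  C_23 = −[(0.70)(-0.30) − (-0.10)(-0.25)] = 0.2350
  C_31 = (-0.10)(0.00) − (-0.15)(0.85) = 0.1275
  C_32 = −[(0.70)(0.00) − (-0.15)(0.00)] = 0.0000
  C_33 = (0.70)(0.85) − (-0.10)(0.00) = 0.5950
det(I−A) = Σ_j (I−A)_1j·C_1j = (0.70)(0.5950) + (-0.10)(0.0000) + (-0.15)(0.2125) = 0.384625
adj(I−A) = Cᵀ =
  [ 0.5950   0.1150   0.1275]
  [ 0.0000   0.4525   0.0000]
  [ 0.2125   0.2350   0.5950]
(I − A)⁻¹ = adj(I−A) / det(I−A) ≈
  [   1.5470     0.2990     0.3315]
  [   0.0000     1.1765     0.0000]
  [   0.5525     0.6110     1.5470]
First solve x = (I − A)⁻¹ d = adj(I−A)·d / det(I−A); in particular x_2 = (0.0000·1450 + 0.4525·1025 + 0.0000·1050) / 0.384625 = 463.8125 / 0.384625 ≈ 1205.88235.
Intermediate flow from 3 to 2: z_32 = a_32 · x_2 = 0.30 × 463.8125 / 0.384625 = 139.14375 / 0.384625 ≈ 361.765.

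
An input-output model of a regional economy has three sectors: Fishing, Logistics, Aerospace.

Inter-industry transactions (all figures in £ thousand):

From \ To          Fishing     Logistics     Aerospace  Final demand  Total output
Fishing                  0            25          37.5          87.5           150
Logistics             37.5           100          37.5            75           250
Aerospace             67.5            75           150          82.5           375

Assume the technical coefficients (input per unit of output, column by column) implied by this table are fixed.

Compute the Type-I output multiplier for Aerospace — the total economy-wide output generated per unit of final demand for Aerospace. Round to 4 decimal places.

Technical coefficients a_ij = z_ij / X_j:
  a_FF = 0/150 = 0.00, a_LF = 37.5/150 = 0.25, a_AF = 67.5/150 = 0.45
  a_FL = 25/250 = 0.10, a_LL = 100/250 = 0.40, a_AL = 75/250 = 0.30
  a_FA = 37.5/375 = 0.10, a_LA = 37.5/375 = 0.10, a_AA = 150/375 = 0.40
I − A =
  [   1.00    -0.10    -0.10]
  [  -0.25     0.60    -0.10]
  [  -0.45    -0.30     0.60]
Cofactors of I−A, C_ij = (−1)^(i+j)·(minor ij) (rows/columns in the sector order above):
  C_11 = (0.60)(0.60) − (-0.10)(-0.30) = 0.3300
  C_12 = −[(-0.25)(0.60) − (-0.10)(-0.45)] = 0.1950
  C_13 = (-0.25)(-0.30) − (0.60)(-0.45) = 0.3450
  C_21 = −[(-0.10)(0.60) − (-0.10)(-0.30)] = 0.0900
  C_22 = (1.00)(0.60) − (-0.10)(-0.45) = 0.5550
  C_23 = −[(1.00)(-0.30) − (-0.10)(-0.45)] = 0.3450
  C_31 = (-0.10)(-0.10) − (-0.10)(0.60) = 0.0700
  C_32 = −[(1.00)(-0.10) − (-0.10)(-0.25)] = 0.1250
  C_33 = (1.00)(0.60) − (-0.10)(-0.25) = 0.5750
det(I−A) = Σ_j (I−A)_1j·C_1j = (1.00)(0.3300) + (-0.10)(0.1950) + (-0.10)(0.3450) = 0.2760
adj(I−A) = Cᵀ =
  [ 0.3300   0.0900   0.0700]
  [ 0.1950   0.5550   0.1250]
  [ 0.3450   0.3450   0.5750]
(I − A)⁻¹ = adj(I−A) / det(I−A) ≈
  [   1.19565     0.32609     0.25362]
  [   0.70652     2.01087     0.45290]
  [   1.25000     1.25000     2.08333]
The output multiplier for sector j is the column-j sum of the Leontief inverse (I − A)⁻¹ = adj(I−A) / det(I−A).
Column A of adj(I−A): (0.0700, 0.1250, 0.5750); det(I−A) = 0.2760.
m_A = (0.0700 + 0.1250 + 0.5750) / 0.2760 = 0.77 / 0.2760 ≈ 2.7899.

m_A = 2.7899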